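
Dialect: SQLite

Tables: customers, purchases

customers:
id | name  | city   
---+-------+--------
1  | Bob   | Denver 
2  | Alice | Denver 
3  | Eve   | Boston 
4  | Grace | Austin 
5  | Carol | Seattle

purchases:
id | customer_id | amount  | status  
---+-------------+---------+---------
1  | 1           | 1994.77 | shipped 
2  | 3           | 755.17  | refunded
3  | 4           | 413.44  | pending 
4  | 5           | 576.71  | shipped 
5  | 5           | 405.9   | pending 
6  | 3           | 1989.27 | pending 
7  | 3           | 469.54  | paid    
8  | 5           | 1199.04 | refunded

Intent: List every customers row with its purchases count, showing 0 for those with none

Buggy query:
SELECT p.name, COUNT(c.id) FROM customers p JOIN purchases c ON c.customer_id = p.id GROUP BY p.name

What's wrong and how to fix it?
Bug: INNER JOIN drops customers rows that have no matching purchases rows

Fix: Switch to LEFT JOIN to retain unmatched parent rows

Corrected query:
SELECT p.name, COUNT(c.id) FROM customers p LEFT JOIN purchases c ON c.customer_id = p.id GROUP BY p.name

Result:
name  | COUNT(c.id)
------+------------
Alice | 0          
Bob   | 1          
Carol | 3          
Eve   | 3          
Grace | 1          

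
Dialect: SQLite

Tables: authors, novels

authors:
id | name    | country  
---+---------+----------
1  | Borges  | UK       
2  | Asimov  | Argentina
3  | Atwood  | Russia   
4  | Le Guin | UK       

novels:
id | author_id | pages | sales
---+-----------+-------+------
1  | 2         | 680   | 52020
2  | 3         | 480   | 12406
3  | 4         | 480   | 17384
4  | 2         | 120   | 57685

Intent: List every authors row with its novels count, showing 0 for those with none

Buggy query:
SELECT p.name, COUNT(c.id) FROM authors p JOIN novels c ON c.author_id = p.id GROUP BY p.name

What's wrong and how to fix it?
Bug: An inner join excludes parents with zero children

Fix: Switch to LEFT JOIN to retain unmatched parent rows

Corrected query:
SELECT p.name, COUNT(c.id) FROM authors p LEFT JOIN novels c ON c.author_id = p.id GROUP BY p.name

Result:
name    | COUNT(c.id)
--------+------------
Asimov  | 2          
Atwood  | 1          
Borges  | 0          
Le Guin | 1          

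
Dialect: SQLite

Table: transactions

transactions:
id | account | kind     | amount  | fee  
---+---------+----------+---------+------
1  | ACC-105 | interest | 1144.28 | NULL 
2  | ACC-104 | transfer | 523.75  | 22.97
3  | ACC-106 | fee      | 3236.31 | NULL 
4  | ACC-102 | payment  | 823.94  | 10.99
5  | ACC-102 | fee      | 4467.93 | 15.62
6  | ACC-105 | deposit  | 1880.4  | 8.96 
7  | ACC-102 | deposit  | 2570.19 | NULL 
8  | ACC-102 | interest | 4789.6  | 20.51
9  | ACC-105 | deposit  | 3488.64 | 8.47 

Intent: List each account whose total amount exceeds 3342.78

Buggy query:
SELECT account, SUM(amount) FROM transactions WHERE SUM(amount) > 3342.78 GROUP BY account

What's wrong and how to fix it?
Bug: SUM(amount) is an aggregate, but WHERE filters rows before aggregation

Fix: Move the aggregate condition to a HAVING clause

Corrected query:
SELECT account, SUM(amount) FROM transactions GROUP BY account HAVING SUM(amount) > 3342.78

Result:
account | SUM(amount)
--------+------------
ACC-102 | 12651.66   
ACC-105 | 6513.32    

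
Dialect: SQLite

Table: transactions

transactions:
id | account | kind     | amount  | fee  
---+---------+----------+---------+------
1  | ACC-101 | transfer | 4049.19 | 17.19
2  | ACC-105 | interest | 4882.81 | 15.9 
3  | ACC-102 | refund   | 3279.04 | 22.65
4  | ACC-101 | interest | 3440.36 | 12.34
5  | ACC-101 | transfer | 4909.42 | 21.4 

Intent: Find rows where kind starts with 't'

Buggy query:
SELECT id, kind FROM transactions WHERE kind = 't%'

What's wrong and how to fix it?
Bug: '=' compares the literal string including the % character; pattern matching needs LIKE

Fix: Replace '=' with LIKE so 't%' is treated as a pattern

Corrected query:
SELECT id, kind FROM transactions WHERE kind LIKE 't%'

Result:
id | kind    
---+---------
1  | transfer
5  | transfer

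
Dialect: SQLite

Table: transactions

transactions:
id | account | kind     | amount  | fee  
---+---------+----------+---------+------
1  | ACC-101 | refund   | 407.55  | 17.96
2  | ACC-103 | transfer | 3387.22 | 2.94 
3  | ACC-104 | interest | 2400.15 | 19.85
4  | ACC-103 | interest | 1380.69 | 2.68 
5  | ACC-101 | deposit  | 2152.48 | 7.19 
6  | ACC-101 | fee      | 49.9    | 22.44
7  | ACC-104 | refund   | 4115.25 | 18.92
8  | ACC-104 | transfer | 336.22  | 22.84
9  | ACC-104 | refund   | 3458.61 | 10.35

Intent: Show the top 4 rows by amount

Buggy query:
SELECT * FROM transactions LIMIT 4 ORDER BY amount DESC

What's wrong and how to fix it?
Bug: ORDER BY cannot follow LIMIT; LIMIT is the final clause

Fix: Swap the clauses: ORDER BY first, then LIMIT

Corrected query:
SELECT * FROM transactions ORDER BY amount DESC LIMIT 4

Result:
id | account | kind     | amount  | fee  
---+---------+----------+---------+------
7  | ACC-104 | refund   | 4115.25 | 18.92
9  | ACC-104 | refund   | 3458.61 | 10.35
2  | ACC-103 | transfer | 3387.22 | 2.94 
3  | ACC-104 | interest | 2400.15 | 19.85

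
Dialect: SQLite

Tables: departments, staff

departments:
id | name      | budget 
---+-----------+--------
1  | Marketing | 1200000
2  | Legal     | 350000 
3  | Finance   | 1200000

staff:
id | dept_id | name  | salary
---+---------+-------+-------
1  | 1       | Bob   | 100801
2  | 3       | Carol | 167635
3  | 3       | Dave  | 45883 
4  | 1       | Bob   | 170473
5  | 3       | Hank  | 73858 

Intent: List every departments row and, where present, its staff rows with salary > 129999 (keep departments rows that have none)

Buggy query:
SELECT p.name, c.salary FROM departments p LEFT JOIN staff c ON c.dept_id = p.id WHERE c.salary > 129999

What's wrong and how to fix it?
Bug: A WHERE condition on the right-hand table after LEFT JOIN drops unmatched parents

Fix: Put 'c.salary > 129999' in the JOIN's ON clause instead of WHERE

Corrected query:
SELECT p.name, c.salary FROM departments p LEFT JOIN staff c ON c.dept_id = p.id AND c.salary > 129999

Result:
name      | salary
----------+-------
Marketing | 170473
Legal     | NULL  
Finance   | 167635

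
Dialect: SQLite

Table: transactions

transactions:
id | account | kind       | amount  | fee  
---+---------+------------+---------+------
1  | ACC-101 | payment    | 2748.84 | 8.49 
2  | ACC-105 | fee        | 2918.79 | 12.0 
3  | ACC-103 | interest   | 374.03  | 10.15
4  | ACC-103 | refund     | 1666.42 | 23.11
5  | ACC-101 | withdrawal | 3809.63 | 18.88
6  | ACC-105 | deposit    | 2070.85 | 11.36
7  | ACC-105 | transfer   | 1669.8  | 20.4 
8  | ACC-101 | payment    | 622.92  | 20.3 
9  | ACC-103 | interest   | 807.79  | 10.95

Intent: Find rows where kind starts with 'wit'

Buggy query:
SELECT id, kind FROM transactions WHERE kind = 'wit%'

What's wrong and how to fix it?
Bug: '=' compares the literal string including the % character; pattern matching needs LIKE

Fix: Use LIKE for wildcard pattern matching

Corrected query:
SELECT id, kind FROM transactions WHERE kind LIKE 'wit%'

Result:
id | kind      
---+-----------
5  | withdrawal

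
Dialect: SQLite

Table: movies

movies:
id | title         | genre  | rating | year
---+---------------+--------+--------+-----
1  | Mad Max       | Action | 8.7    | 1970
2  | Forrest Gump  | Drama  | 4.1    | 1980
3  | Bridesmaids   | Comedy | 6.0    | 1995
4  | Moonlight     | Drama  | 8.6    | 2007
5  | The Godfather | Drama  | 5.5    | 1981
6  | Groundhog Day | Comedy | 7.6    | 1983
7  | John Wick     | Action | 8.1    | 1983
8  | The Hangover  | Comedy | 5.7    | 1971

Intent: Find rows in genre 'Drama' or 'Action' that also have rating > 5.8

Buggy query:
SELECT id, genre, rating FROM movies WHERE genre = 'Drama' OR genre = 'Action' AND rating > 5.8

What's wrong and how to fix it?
Bug: AND binds tighter than OR, so this parses as genre = 'Drama' OR (genre = 'Action' AND rating > 5.8)

Fix: Group the OR with parentheses (or use IN), then AND the threshold

Corrected query:
SELECT id, genre, rating FROM movies WHERE (genre = 'Drama' OR genre = 'Action') AND rating > 5.8

Result:
id | genre  | rating
---+--------+-------
1  | Action | 8.7   
4  | Drama  | 8.6   
7  | Action | 8.1   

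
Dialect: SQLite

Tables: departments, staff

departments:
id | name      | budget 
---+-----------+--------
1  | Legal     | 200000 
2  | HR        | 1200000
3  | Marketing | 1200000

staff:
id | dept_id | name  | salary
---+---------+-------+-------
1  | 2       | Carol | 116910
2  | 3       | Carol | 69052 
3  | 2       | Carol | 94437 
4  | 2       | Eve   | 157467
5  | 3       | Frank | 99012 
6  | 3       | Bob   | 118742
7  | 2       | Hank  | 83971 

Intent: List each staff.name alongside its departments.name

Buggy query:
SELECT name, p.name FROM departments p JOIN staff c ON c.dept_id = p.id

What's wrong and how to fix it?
Bug: 'name' exists in both joined tables, so the database can't tell which one is meant

Fix: Prefix ambiguous columns with the table alias

Corrected query:
SELECT c.name, p.name FROM departments p JOIN staff c ON c.dept_id = p.id

Result:
name  | name     
------+----------
Carol | HR       
Carol | Marketing
Carol | HR       
Eve   | HR       
Frank | Marketing
Bob   | Marketing
Hank  | HR       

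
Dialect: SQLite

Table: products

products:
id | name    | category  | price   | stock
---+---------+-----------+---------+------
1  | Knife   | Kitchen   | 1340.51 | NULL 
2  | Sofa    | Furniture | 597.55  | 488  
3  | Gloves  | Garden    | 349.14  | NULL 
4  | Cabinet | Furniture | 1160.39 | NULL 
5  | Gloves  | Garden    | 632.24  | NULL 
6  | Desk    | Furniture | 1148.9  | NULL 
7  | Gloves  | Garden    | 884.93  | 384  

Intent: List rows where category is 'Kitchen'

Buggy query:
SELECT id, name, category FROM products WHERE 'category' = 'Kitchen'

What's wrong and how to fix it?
Bug: Single quotes denote string literals in SQL; the column name is being compared as a constant string

Fix: Reference the column as category without single quotes

Corrected query:
SELECT id, name, category FROM products WHERE category = 'Kitchen'

Result:
id | name  | category
---+-------+---------
1  | Knife | Kitchen 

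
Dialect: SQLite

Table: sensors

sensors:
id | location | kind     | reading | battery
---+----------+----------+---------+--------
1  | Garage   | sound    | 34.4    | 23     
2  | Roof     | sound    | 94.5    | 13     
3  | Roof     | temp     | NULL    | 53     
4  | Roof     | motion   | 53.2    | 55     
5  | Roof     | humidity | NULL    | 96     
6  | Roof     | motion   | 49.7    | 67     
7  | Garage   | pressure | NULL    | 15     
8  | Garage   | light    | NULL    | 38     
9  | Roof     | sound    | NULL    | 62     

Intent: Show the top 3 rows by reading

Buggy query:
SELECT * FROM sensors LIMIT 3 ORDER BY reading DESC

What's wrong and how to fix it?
Bug: LIMIT must come after ORDER BY

Fix: Swap the clauses: ORDER BY first, then LIMIT

Corrected query:
SELECT * FROM sensors ORDER BY reading DESC LIMIT 3

Result:
id | location | kind   | reading | battery
---+----------+--------+---------+--------
2  | Roof     | sound  | 94.5    | 13     
4  | Roof     | motion | 53.2    | 55     
6  | Roof     | motion | 49.7    | 67     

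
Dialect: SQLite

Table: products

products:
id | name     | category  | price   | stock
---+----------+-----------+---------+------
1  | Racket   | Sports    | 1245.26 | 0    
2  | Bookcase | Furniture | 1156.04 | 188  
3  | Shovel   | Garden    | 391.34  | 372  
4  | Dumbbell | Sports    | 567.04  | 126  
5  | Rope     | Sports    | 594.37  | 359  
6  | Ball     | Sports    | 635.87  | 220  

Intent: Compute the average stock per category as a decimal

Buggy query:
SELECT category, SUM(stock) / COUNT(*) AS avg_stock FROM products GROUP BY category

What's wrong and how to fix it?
Bug: SUM(stock) and COUNT(*) are both integers; the division truncates the fractional part

Fix: Cast one side to REAL so the division keeps the fractional part

Corrected query:
SELECT category, SUM(stock) * 1.0 / COUNT(*) AS avg_stock FROM products GROUP BY category

Result:
category  | avg_stock
----------+----------
Furniture | 188      
Garden    | 372      
Sports    | 176.25   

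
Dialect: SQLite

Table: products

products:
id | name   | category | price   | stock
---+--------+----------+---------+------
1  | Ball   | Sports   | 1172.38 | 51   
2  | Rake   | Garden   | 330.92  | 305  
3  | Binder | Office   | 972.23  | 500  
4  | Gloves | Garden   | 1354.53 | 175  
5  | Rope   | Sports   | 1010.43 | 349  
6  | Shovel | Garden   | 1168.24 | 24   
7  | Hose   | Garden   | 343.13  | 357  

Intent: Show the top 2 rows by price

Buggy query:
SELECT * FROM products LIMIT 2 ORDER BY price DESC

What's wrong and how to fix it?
Bug: ORDER BY cannot follow LIMIT; LIMIT is the final clause

Fix: Swap the clauses: ORDER BY first, then LIMIT

Corrected query:
SELECT * FROM products ORDER BY price DESC LIMIT 2

Result:
id | name   | category | price   | stock
---+--------+----------+---------+------
4  | Gloves | Garden   | 1354.53 | 175  
1  | Ball   | Sports   | 1172.38 | 51   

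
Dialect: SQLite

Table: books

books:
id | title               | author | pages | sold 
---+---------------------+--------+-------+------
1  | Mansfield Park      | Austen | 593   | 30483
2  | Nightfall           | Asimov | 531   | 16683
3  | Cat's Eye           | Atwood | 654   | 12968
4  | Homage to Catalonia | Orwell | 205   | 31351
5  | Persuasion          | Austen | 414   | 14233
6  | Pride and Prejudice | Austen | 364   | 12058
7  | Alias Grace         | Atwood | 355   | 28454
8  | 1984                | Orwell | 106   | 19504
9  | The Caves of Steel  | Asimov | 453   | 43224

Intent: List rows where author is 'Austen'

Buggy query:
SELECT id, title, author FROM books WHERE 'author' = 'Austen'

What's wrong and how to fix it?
Bug: 'author' in single quotes is a string literal, not the column; the comparison is literal-vs-literal and never true

Fix: Remove the quotes around the column name (or use double quotes for an identifier)

Corrected query:
SELECT id, title, author FROM books WHERE author = 'Austen'

Result:
id | title               | author
---+---------------------+-------
1  | Mansfield Park      | Austen
5  | Persuasion          | Austen
6  | Pride and Prejudice | Austen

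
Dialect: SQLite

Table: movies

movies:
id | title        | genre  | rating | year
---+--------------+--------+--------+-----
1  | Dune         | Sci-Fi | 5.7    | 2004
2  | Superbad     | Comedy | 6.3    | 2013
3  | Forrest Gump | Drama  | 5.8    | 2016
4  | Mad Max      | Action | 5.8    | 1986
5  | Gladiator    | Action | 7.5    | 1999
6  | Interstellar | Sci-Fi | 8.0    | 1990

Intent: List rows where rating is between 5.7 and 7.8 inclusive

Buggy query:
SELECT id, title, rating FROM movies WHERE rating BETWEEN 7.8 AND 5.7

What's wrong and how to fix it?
Bug: The bounds are reversed; BETWEEN a AND b requires a <= b to match anything

Fix: Swap the bounds so the smaller value comes first

Corrected query:
SELECT id, title, rating FROM movies WHERE rating BETWEEN 5.7 AND 7.8

Result:
id | title        | rating
---+--------------+-------
1  | Dune         | 5.7   
2  | Superbad     | 6.3   
3  | Forrest Gump | 5.8   
4  | Mad Max      | 5.8   
5  | Gladiator    | 7.5   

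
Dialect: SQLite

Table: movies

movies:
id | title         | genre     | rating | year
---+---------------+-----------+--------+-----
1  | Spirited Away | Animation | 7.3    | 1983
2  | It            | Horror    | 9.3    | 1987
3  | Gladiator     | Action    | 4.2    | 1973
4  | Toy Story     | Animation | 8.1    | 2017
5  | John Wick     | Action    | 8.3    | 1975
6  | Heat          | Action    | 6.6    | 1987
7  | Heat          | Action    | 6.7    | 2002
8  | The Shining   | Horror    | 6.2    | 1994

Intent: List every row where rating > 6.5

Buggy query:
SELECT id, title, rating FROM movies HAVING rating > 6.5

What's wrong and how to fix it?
Bug: HAVING filters the output of aggregation, but this query has no GROUP BY and no aggregate functions, so SQLite rejects it (HAVING clause on a non-aggregate query); the condition here is per row

Fix: Replace HAVING with WHERE since the condition applies to individual rows

Corrected query:
SELECT id, title, rating FROM movies WHERE rating > 6.5

Result:
id | title         | rating
---+---------------+-------
1  | Spirited Away | 7.3   
2  | It            | 9.3   
4  | Toy Story     | 8.1   
5  | John Wick     | 8.3   
6  | Heat          | 6.6   
7  | Heat          | 6.7   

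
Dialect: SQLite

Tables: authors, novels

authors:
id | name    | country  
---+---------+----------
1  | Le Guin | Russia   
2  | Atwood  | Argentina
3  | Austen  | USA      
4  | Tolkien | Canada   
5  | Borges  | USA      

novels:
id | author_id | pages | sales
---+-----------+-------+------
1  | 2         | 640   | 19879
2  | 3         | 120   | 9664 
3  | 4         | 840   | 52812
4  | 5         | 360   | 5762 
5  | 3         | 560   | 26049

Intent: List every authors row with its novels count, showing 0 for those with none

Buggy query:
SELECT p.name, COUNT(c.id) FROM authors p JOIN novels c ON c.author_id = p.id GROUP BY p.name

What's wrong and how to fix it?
Bug: An inner join excludes parents with zero children

Fix: Switch to LEFT JOIN to retain unmatched parent rows

Corrected query:
SELECT p.name, COUNT(c.id) FROM authors p LEFT JOIN novels c ON c.author_id = p.id GROUP BY p.name

Result:
name    | COUNT(c.id)
--------+------------
Atwood  | 1          
Austen  | 2          
Borges  | 1          
Le Guin | 0          
Tolkien | 1          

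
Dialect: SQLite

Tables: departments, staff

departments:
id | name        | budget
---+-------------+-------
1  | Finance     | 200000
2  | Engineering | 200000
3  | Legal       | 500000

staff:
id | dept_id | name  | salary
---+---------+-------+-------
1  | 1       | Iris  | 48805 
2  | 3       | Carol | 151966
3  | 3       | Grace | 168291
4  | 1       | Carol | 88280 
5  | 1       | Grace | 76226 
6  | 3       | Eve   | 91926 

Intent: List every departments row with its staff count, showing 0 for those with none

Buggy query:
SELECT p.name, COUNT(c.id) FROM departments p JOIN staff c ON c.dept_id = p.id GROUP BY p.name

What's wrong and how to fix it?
Bug: An inner join excludes parents with zero children

Fix: Switch to LEFT JOIN to retain unmatched parent rows

Corrected query:
SELECT p.name, COUNT(c.id) FROM departments p LEFT JOIN staff c ON c.dept_id = p.id GROUP BY p.name

Result:
name        | COUNT(c.id)
------------+------------
Engineering | 0          
Finance     | 3          
Legal       | 3          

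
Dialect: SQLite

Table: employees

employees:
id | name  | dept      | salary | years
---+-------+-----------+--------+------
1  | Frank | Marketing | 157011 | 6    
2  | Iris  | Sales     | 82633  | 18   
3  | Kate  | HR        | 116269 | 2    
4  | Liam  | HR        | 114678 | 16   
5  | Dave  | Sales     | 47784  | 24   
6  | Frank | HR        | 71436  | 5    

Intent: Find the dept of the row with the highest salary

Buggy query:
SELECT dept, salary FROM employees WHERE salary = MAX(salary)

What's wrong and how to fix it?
Bug: WHERE is evaluated per row; an aggregate over the whole table isn't defined there

Fix: Wrap MAX in a scalar subquery so WHERE compares against a single value

Corrected query:
SELECT dept, salary FROM employees WHERE salary = (SELECT MAX(salary) FROM employees)

Result:
dept      | salary
----------+-------
Marketing | 157011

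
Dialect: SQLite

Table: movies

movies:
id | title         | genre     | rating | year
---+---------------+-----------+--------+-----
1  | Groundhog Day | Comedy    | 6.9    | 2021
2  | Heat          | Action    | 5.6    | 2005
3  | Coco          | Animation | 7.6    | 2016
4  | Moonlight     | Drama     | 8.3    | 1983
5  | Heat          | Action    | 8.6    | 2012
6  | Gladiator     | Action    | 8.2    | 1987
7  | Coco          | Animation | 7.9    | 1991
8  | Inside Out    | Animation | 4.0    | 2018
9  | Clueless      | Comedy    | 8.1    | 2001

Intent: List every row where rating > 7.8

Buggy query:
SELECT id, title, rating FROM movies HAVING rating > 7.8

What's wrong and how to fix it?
Bug: HAVING filters the output of aggregation, but this query has no GROUP BY and no aggregate functions, so SQLite rejects it (HAVING clause on a non-aggregate query); the condition here is per row

Fix: Use WHERE for row-level filtering

Corrected query:
SELECT id, title, rating FROM movies WHERE rating > 7.8

Result:
id | title     | rating
---+-----------+-------
4  | Moonlight | 8.3   
5  | Heat      | 8.6   
6  | Gladiator | 8.2   
7  | Coco      | 7.9   
9  | Clueless  | 8.1   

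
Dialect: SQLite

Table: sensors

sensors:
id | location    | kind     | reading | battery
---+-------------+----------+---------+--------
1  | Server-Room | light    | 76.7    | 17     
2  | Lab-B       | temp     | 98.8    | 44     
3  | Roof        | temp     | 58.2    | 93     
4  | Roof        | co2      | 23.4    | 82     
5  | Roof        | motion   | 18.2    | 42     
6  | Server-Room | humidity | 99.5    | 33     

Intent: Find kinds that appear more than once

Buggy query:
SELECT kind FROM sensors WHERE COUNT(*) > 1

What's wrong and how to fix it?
Bug: COUNT(*) is an aggregate and cannot be used in WHERE

Fix: Group first, then use HAVING for the count condition

Corrected query:
SELECT kind FROM sensors GROUP BY kind HAVING COUNT(*) > 1

Result:
kind
----
temp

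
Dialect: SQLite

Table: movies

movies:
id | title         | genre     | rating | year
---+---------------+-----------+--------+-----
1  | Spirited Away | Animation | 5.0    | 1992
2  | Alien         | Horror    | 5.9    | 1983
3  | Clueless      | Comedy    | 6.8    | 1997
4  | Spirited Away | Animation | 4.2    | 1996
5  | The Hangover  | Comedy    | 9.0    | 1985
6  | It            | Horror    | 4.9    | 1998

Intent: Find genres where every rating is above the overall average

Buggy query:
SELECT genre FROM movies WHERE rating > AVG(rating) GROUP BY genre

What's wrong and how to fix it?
Bug: AVG() is an aggregate; it can't sit directly in WHERE

Fix: Compute the overall average in a scalar subquery and compare each group's MIN against it in HAVING

Corrected query:
SELECT genre FROM movies GROUP BY genre HAVING MIN(rating) > (SELECT AVG(rating) FROM movies)

Result:
genre 
------
Comedy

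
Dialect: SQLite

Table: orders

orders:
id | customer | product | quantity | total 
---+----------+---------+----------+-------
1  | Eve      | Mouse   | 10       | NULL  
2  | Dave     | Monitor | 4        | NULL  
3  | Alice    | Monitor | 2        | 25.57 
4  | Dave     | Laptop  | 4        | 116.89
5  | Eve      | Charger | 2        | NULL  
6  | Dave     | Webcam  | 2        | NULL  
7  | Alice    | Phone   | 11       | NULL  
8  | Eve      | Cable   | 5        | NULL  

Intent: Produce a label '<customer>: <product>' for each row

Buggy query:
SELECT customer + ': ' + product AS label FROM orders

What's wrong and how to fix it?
Bug: SQLite uses || for string concatenation; + coerces text to numbers (yielding 0)

Fix: Use the || operator for string concatenation

Corrected query:
SELECT customer || ': ' || product AS label FROM orders

Result:
label         
--------------
Eve: Mouse    
Dave: Monitor 
Alice: Monitor
Dave: Laptop  
Eve: Charger  
Dave: Webcam  
Alice: Phone  
Eve: Cable    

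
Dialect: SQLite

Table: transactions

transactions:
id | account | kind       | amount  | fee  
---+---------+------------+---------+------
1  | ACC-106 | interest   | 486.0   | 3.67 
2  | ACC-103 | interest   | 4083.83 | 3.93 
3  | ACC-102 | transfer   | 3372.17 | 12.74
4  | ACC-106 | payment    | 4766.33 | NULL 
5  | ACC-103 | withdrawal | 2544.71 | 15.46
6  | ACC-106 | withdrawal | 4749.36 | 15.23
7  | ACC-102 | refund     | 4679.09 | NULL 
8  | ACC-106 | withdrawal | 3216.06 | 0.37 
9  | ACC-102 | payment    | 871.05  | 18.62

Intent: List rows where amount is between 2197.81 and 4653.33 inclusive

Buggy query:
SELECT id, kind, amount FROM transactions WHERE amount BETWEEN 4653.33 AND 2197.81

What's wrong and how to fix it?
Bug: The bounds are reversed; BETWEEN a AND b requires a <= b to match anything

Fix: Write BETWEEN 2197.81 AND 4653.33

Corrected query:
SELECT id, kind, amount FROM transactions WHERE amount BETWEEN 2197.81 AND 4653.33

Result:
id | kind       | amount 
---+------------+--------
2  | interest   | 4083.83
3  | transfer   | 3372.17
5  | withdrawal | 2544.71
8  | withdrawal | 3216.06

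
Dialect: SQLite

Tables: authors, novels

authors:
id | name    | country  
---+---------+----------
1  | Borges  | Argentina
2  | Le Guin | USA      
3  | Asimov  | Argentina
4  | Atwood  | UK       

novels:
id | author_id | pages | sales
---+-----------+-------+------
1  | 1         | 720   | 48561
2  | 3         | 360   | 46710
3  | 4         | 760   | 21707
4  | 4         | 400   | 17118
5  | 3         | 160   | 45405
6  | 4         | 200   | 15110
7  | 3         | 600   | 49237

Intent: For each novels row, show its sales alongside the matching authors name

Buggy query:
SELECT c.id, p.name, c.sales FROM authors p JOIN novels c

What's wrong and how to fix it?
Bug: Missing join condition: each novels row is matched to all authors rows instead of just its own

Fix: Specify the join condition linking the foreign key to the parent id

Corrected query:
SELECT c.id, p.name, c.sales FROM authors p JOIN novels c ON c.author_id = p.id

Result:
id | name   | sales
---+--------+------
1  | Borges | 48561
2  | Asimov | 46710
3  | Atwood | 21707
4  | Atwood | 17118
5  | Asimov | 45405
6  | Atwood | 15110
7  | Asimov | 49237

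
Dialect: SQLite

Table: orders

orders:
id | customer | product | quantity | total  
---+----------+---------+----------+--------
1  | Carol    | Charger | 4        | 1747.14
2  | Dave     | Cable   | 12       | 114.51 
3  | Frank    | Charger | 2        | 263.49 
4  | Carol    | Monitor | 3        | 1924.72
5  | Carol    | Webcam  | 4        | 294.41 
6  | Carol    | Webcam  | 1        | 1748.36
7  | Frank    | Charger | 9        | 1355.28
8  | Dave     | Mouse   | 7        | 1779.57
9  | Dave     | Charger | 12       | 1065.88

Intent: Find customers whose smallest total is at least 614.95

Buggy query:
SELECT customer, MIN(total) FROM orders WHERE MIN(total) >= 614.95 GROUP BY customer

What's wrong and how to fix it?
Bug: Aggregates like MIN are computed per group after WHERE runs

Fix: Replace WHERE with HAVING after the GROUP BY

Corrected query:
SELECT customer, MIN(total) FROM orders GROUP BY customer HAVING MIN(total) >= 614.95

Result:
(no rows)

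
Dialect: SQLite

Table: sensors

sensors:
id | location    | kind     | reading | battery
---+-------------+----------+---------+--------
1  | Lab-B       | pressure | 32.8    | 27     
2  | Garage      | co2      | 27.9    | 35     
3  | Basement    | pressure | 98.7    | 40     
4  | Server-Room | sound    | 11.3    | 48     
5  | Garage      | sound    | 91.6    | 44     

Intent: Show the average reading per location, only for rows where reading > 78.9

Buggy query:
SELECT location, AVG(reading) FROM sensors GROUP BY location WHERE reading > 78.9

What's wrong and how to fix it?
Bug: Row-level WHERE must come before GROUP BY in the clause order

Fix: Place WHERE between FROM and GROUP BY

Corrected query:
SELECT location, AVG(reading) FROM sensors WHERE reading > 78.9 GROUP BY location

Result:
location | AVG(reading)
---------+-------------
Basement | 98.7        
Garage   | 91.6        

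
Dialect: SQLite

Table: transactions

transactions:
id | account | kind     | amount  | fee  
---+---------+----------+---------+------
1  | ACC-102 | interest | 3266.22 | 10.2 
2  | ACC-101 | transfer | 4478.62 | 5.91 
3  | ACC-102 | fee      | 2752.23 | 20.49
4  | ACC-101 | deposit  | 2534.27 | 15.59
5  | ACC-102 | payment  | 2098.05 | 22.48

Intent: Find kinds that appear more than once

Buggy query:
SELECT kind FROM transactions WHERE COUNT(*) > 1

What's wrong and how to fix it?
Bug: COUNT(*) is an aggregate and cannot be used in WHERE

Fix: GROUP BY kind, then filter groups with HAVING COUNT(*) > 1

Corrected query:
SELECT kind FROM transactions GROUP BY kind HAVING COUNT(*) > 1

Result:
(no rows)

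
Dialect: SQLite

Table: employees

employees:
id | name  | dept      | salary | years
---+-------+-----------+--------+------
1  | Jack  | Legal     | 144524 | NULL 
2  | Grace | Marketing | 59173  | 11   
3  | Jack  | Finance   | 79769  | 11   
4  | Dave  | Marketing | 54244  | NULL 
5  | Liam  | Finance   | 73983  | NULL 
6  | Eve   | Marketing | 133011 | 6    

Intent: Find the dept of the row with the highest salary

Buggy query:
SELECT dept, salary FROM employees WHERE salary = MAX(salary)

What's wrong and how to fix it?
Bug: WHERE is evaluated per row; an aggregate over the whole table isn't defined there

Fix: Use a subquery: WHERE salary = (SELECT MAX(salary) FROM employees)

Corrected query:
SELECT dept, salary FROM employees WHERE salary = (SELECT MAX(salary) FROM employees)

Result:
dept  | salary
------+-------
Legal | 144524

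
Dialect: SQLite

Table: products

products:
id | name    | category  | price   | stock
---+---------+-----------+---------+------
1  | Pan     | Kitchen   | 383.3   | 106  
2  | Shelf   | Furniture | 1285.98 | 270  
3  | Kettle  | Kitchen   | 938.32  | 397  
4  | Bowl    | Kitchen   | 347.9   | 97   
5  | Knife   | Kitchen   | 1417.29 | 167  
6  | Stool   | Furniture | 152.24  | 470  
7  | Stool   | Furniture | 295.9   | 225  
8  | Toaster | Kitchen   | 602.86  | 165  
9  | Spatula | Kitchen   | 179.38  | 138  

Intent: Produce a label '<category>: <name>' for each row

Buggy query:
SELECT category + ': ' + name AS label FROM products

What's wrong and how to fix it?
Bug: '+' is numeric addition; on text columns SQLite converts them to 0 instead of concatenating

Fix: Use the || operator for string concatenation

Corrected query:
SELECT category || ': ' || name AS label FROM products

Result:
label           
----------------
Kitchen: Pan    
Furniture: Shelf
Kitchen: Kettle 
Kitchen: Bowl   
Kitchen: Knife  
Furniture: Stool
Furniture: Stool
Kitchen: Toaster
Kitchen: Spatula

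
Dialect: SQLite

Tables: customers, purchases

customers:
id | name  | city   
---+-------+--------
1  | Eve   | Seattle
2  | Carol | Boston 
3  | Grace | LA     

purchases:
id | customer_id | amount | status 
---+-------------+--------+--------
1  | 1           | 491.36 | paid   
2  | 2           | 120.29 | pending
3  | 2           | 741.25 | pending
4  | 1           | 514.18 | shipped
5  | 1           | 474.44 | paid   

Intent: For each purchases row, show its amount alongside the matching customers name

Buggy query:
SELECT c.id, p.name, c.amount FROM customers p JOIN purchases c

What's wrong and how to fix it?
Bug: Missing join condition: each purchases row is matched to all customers rows instead of just its own

Fix: Specify the join condition linking the foreign key to the parent id

Corrected query:
SELECT c.id, p.name, c.amount FROM customers p JOIN purchases c ON c.customer_id = p.id

Result:
id | name  | amount
---+-------+-------
1  | Eve   | 491.36
2  | Carol | 120.29
3  | Carol | 741.25
4  | Eve   | 514.18
5  | Eve   | 474.44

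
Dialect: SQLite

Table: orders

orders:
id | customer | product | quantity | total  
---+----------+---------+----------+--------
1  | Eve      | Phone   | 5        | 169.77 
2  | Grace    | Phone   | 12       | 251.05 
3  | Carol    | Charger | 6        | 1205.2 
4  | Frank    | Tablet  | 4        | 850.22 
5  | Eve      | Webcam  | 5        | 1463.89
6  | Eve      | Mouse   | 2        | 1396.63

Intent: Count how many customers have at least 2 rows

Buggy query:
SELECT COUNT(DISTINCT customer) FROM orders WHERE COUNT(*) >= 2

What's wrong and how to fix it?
Bug: COUNT(*) cannot appear in WHERE; the per-group count doesn't exist yet

Fix: Use a subquery that GROUPs and filters with HAVING, then count its rows

Corrected query:
SELECT COUNT(*) FROM (SELECT customer FROM orders GROUP BY customer HAVING COUNT(*) >= 2)

Result:
COUNT(*)
--------
1       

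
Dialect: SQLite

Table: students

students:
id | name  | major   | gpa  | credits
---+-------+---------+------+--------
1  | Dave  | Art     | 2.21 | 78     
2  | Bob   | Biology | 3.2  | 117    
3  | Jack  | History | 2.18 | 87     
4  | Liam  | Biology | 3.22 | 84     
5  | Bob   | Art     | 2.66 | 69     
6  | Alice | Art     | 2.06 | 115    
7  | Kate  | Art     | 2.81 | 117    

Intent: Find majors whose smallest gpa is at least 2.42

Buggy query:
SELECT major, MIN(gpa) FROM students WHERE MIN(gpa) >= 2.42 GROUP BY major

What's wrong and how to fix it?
Bug: MIN() in WHERE is a misuse of aggregate

Fix: Use HAVING for the per-group MIN condition

Corrected query:
SELECT major, MIN(gpa) FROM students GROUP BY major HAVING MIN(gpa) >= 2.42

Result:
major   | MIN(gpa)
--------+---------
Biology | 3.2     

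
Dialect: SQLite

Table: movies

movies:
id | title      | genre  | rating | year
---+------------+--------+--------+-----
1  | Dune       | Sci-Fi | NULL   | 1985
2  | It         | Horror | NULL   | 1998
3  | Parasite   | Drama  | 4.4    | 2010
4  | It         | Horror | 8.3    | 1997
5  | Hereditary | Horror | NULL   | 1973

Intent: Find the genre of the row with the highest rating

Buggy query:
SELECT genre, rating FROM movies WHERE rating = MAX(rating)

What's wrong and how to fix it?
Bug: WHERE is evaluated per row; an aggregate over the whole table isn't defined there

Fix: Use a subquery: WHERE rating = (SELECT MAX(rating) FROM movies)

Corrected query:
SELECT genre, rating FROM movies WHERE rating = (SELECT MAX(rating) FROM movies)

Result:
genre  | rating
-------+-------
Horror | 8.3   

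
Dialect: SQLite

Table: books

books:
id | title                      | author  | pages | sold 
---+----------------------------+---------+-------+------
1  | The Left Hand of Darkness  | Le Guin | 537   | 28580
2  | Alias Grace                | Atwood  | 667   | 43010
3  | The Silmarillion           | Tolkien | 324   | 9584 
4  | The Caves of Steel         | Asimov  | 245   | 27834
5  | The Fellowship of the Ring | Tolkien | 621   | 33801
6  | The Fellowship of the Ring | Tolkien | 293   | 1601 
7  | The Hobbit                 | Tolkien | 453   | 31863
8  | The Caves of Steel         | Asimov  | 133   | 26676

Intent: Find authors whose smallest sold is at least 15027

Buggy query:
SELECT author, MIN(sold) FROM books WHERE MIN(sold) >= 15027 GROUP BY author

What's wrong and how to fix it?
Bug: MIN() in WHERE is a misuse of aggregate

Fix: Use HAVING for the per-group MIN condition

Corrected query:
SELECT author, MIN(sold) FROM books GROUP BY author HAVING MIN(sold) >= 15027

Result:
author  | MIN(sold)
--------+----------
Asimov  | 26676    
Atwood  | 43010    
Le Guin | 28580    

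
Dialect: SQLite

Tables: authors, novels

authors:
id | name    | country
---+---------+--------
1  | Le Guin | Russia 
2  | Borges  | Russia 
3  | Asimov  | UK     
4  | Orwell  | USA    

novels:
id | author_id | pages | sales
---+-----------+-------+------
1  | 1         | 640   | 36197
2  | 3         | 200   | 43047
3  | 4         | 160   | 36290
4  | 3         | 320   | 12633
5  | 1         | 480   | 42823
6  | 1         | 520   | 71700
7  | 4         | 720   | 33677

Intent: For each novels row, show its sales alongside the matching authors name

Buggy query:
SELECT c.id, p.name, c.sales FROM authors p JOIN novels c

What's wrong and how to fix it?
Bug: Missing join condition: each novels row is matched to all authors rows instead of just its own

Fix: Specify the join condition linking the foreign key to the parent id

Corrected query:
SELECT c.id, p.name, c.sales FROM authors p JOIN novels c ON c.author_id = p.id

Result:
id | name    | sales
---+---------+------
1  | Le Guin | 36197
2  | Asimov  | 43047
3  | Orwell  | 36290
4  | Asimov  | 12633
5  | Le Guin | 42823
6  | Le Guin | 71700
7  | Orwell  | 33677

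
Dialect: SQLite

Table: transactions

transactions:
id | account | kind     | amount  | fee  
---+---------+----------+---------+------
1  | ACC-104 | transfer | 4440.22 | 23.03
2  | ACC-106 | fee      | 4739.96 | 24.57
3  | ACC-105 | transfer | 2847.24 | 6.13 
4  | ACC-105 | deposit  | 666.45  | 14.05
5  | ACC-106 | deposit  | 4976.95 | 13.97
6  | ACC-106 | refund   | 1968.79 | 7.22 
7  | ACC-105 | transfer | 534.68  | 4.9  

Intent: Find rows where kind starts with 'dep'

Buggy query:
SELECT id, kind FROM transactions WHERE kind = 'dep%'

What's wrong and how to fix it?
Bug: '=' compares the literal string including the % character; pattern matching needs LIKE

Fix: Use LIKE for wildcard pattern matching

Corrected query:
SELECT id, kind FROM transactions WHERE kind LIKE 'dep%'

Result:
id | kind   
---+--------
4  | deposit
5  | deposit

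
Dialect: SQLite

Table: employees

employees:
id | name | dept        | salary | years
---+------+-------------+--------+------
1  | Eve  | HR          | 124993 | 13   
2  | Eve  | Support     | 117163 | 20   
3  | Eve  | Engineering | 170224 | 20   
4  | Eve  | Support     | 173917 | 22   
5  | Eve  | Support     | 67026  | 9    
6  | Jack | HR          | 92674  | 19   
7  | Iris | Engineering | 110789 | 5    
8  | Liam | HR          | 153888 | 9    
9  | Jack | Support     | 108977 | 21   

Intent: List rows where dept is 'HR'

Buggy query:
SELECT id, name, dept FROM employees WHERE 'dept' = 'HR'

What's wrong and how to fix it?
Bug: 'dept' in single quotes is a string literal, not the column; the comparison is literal-vs-literal and never true

Fix: Reference the column as dept without single quotes

Corrected query:
SELECT id, name, dept FROM employees WHERE dept = 'HR'

Result:
id | name | dept
---+------+-----
1  | Eve  | HR  
6  | Jack | HR  
8  | Liam | HR  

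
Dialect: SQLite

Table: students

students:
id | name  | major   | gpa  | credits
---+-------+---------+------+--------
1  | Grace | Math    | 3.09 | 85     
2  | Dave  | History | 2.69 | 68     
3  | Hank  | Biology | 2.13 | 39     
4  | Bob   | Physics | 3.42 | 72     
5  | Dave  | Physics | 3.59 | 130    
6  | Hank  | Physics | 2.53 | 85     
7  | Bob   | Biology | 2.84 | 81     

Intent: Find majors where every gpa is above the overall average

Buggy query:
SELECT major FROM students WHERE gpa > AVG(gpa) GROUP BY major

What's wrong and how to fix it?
Bug: AVG() is an aggregate; it can't sit directly in WHERE

Fix: Use a subquery for AVG and a HAVING MIN(...) filter so the condition holds for every row in the group

Corrected query:
SELECT major FROM students GROUP BY major HAVING MIN(gpa) > (SELECT AVG(gpa) FROM students)

Result:
major
-----
Math 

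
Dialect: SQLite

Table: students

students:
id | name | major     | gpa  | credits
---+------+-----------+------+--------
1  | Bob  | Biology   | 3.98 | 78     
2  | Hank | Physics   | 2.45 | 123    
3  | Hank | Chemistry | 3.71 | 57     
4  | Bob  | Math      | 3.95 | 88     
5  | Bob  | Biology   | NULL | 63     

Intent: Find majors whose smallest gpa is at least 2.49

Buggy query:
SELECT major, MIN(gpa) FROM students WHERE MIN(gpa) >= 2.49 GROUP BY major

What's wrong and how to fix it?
Bug: MIN() in WHERE is a misuse of aggregate

Fix: Replace WHERE with HAVING after the GROUP BY

Corrected query:
SELECT major, MIN(gpa) FROM students GROUP BY major HAVING MIN(gpa) >= 2.49

Result:
major     | MIN(gpa)
----------+---------
Biology   | 3.98    
Chemistry | 3.71    
Math      | 3.95    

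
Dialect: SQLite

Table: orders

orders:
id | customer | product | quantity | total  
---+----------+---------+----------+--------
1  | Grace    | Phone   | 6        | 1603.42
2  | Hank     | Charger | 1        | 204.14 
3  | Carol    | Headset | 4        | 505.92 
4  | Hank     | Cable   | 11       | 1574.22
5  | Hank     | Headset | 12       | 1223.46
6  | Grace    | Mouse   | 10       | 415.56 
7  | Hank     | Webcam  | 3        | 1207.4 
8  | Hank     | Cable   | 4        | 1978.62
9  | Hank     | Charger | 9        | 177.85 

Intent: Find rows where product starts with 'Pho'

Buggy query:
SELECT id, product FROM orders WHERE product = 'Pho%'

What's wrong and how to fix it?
Bug: Wildcards only work with LIKE; '=' treats '%' as a literal character

Fix: Replace '=' with LIKE so 'Pho%' is treated as a pattern

Corrected query:
SELECT id, product FROM orders WHERE product LIKE 'Pho%'

Result:
id | product
---+--------
1  | Phone  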